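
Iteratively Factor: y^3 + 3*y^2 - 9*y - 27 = (y + 3)*(y^2 - 9) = (y - 3)*(y + 3)*(y + 3)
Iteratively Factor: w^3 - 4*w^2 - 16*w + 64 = (w - 4)*(w^2 - 16) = (w - 4)*(w + 4)*(w - 4)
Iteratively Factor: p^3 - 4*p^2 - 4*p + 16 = (p - 2)*(p^2 - 2*p - 8) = (p - 4)*(p - 2)*(p + 2)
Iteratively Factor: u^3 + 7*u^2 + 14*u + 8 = (u + 4)*(u^2 + 3*u + 2) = (u + 2)*(u + 4)*(u + 1)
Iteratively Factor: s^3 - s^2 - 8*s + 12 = (s + 3)*(s^2 - 4*s + 4) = (s - 2)*(s + 3)*(s - 2)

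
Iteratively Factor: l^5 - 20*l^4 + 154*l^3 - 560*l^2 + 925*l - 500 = (l - 5)*(l^4 - 15*l^3 + 79*l^2 - 165*l + 100) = (l - 5)*(l - 4)*(l^3 - 11*l^2 + 35*l - 25) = (l - 5)^2*(l - 4)*(l^2 - 6*l + 5) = (l - 5)^3*(l - 4)*(l - 1)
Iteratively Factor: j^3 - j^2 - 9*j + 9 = (j - 3)*(j^2 + 2*j - 3) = (j - 3)*(j + 3)*(j - 1)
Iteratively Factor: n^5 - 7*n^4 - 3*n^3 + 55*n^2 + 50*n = (n)*(n^4 - 7*n^3 - 3*n^2 + 55*n + 50) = n*(n + 1)*(n^3 - 8*n^2 + 5*n + 50) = n*(n - 5)*(n + 1)*(n^2 - 3*n - 10) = n*(n - 5)^2*(n + 1)*(n + 2)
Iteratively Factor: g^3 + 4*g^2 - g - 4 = (g - 1)*(g^2 + 5*g + 4) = (g - 1)*(g + 4)*(g + 1)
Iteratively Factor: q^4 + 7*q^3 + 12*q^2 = (q)*(q^3 + 7*q^2 + 12*q) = q*(q + 3)*(q^2 + 4*q) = q*(q + 3)*(q + 4)*(q)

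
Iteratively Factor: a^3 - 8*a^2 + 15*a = (a - 5)*(a^2 - 3*a) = (a - 5)*(a - 3)*(a)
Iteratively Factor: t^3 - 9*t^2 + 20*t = (t - 5)*(t^2 - 4*t) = (t - 5)*(t - 4)*(t)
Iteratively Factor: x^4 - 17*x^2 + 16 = (x - 4)*(x^3 + 4*x^2 - x - 4) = (x - 4)*(x - 1)*(x^2 + 5*x + 4) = (x - 4)*(x - 1)*(x + 1)*(x + 4)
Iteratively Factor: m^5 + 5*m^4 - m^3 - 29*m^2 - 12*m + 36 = (m + 3)*(m^4 + 2*m^3 - 7*m^2 - 8*m + 12) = (m - 1)*(m + 3)*(m^3 + 3*m^2 - 4*m - 12) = (m - 1)*(m + 2)*(m + 3)*(m^2 + m - 6) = (m - 2)*(m - 1)*(m + 2)*(m + 3)*(m + 3)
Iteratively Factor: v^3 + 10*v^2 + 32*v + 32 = (v + 2)*(v^2 + 8*v + 16) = (v + 2)*(v + 4)*(v + 4)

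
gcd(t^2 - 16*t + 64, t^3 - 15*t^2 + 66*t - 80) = t - 8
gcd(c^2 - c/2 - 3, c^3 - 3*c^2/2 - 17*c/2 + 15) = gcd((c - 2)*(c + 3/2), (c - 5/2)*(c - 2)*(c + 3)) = c - 2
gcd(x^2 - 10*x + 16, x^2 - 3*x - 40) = x - 8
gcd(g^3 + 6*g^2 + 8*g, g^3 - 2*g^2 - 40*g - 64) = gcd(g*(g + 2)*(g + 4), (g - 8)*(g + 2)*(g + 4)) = g^2 + 6*g + 8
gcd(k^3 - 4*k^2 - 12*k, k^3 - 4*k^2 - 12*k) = k^3 - 4*k^2 - 12*k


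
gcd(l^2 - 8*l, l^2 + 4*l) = l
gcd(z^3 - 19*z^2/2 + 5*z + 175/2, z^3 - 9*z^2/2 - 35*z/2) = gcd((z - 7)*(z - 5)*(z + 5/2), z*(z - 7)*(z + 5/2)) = z^2 - 9*z/2 - 35/2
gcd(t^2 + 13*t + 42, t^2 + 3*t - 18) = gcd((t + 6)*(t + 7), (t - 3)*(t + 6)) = t + 6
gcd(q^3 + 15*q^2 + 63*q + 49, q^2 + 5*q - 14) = q + 7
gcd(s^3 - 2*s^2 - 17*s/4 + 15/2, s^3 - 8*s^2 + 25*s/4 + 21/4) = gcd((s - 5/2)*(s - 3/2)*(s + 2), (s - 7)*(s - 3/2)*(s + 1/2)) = s - 3/2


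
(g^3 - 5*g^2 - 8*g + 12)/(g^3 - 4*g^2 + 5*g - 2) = (g^2 - 4*g - 12)/(g^2 - 3*g + 2)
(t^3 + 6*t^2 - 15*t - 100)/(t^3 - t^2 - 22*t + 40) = (t + 5)/(t - 2)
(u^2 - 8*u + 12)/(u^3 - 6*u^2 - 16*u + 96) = (u - 2)/(u^2 - 16)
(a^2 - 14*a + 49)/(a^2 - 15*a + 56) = (a - 7)/(a - 8)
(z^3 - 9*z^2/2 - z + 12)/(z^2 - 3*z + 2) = (z^2 - 5*z/2 - 6)/(z - 1)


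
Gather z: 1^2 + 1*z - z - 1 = 0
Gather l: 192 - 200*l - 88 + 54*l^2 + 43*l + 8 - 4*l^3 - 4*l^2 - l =-4*l^3 + 50*l^2 - 158*l + 112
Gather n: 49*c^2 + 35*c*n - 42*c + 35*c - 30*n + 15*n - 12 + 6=49*c^2 - 7*c + n*(35*c - 15) - 6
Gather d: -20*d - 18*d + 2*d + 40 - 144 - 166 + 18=-36*d - 252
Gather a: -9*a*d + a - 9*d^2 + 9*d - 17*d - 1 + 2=a*(1 - 9*d) - 9*d^2 - 8*d + 1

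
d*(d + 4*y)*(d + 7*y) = d^3 + 11*d^2*y + 28*d*y^2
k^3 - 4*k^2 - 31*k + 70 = (k - 7)*(k - 2)*(k + 5)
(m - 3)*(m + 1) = m^2 - 2*m - 3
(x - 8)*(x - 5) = x^2 - 13*x + 40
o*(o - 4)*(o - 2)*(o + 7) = o^4 + o^3 - 34*o^2 + 56*o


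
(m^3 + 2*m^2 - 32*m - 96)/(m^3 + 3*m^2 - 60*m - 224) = (m^2 - 2*m - 24)/(m^2 - m - 56)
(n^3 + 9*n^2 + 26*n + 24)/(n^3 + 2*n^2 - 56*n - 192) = (n^2 + 5*n + 6)/(n^2 - 2*n - 48)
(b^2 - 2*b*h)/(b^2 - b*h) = (b - 2*h)/(b - h)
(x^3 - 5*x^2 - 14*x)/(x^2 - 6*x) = (x^2 - 5*x - 14)/(x - 6)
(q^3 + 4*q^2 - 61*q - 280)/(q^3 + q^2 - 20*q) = (q^2 - q - 56)/(q*(q - 4))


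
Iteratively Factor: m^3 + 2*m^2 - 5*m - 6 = (m - 2)*(m^2 + 4*m + 3) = (m - 2)*(m + 1)*(m + 3)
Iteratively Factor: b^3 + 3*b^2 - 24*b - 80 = (b + 4)*(b^2 - b - 20) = (b + 4)^2*(b - 5)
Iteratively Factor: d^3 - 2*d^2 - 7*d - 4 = (d - 4)*(d^2 + 2*d + 1) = (d - 4)*(d + 1)*(d + 1)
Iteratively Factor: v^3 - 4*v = (v)*(v^2 - 4) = v*(v - 2)*(v + 2)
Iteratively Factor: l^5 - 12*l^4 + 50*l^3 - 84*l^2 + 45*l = (l - 3)*(l^4 - 9*l^3 + 23*l^2 - 15*l) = (l - 5)*(l - 3)*(l^3 - 4*l^2 + 3*l) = (l - 5)*(l - 3)^2*(l^2 - l) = l*(l - 5)*(l - 3)^2*(l - 1)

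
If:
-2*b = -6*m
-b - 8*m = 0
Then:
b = 0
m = 0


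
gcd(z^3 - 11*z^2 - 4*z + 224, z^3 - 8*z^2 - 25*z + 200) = z - 8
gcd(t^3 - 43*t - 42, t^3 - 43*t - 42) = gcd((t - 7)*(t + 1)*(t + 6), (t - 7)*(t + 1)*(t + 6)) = t^3 - 43*t - 42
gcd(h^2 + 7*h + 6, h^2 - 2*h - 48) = h + 6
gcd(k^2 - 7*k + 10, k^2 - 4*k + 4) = k - 2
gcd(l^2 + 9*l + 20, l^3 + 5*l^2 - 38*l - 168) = l + 4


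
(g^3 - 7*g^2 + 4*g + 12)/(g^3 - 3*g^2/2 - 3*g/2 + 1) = 2*(g - 6)/(2*g - 1)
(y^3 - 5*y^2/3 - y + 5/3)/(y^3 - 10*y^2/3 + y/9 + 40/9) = 3*(y - 1)/(3*y - 8)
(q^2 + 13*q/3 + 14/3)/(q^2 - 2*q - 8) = (q + 7/3)/(q - 4)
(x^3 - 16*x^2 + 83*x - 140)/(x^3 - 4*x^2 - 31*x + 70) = (x^2 - 9*x + 20)/(x^2 + 3*x - 10)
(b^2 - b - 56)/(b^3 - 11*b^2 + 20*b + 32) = (b + 7)/(b^2 - 3*b - 4)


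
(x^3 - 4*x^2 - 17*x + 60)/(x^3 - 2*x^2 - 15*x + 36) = (x - 5)/(x - 3)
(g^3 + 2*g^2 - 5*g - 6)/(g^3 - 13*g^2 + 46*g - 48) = (g^2 + 4*g + 3)/(g^2 - 11*g + 24)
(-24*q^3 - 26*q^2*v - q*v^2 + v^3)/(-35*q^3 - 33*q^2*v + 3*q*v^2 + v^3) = (24*q^2 + 2*q*v - v^2)/(35*q^2 - 2*q*v - v^2)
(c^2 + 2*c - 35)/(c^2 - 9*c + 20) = (c + 7)/(c - 4)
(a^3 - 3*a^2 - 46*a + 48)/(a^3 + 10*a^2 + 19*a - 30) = (a - 8)/(a + 5)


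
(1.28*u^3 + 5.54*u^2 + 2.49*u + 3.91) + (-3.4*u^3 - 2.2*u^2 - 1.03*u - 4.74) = -2.12*u^3 + 3.34*u^2 + 1.46*u - 0.83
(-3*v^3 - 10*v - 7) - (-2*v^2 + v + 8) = -3*v^3 + 2*v^2 - 11*v - 15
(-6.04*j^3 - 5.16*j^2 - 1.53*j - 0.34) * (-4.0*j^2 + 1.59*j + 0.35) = 24.16*j^5 + 11.0364*j^4 - 4.1984*j^3 - 2.8787*j^2 - 1.0761*j - 0.119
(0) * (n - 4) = 0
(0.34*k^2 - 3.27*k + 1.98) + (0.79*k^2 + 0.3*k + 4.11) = 1.13*k^2 - 2.97*k + 6.09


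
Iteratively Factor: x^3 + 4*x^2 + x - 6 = (x - 1)*(x^2 + 5*x + 6) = (x - 1)*(x + 3)*(x + 2)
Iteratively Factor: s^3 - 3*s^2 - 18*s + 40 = (s + 4)*(s^2 - 7*s + 10) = (s - 2)*(s + 4)*(s - 5)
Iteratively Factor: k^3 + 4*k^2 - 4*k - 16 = (k + 2)*(k^2 + 2*k - 8) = (k + 2)*(k + 4)*(k - 2)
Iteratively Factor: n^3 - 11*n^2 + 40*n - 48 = (n - 4)*(n^2 - 7*n + 12) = (n - 4)*(n - 3)*(n - 4)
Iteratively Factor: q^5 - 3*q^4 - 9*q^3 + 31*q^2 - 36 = (q - 2)*(q^4 - q^3 - 11*q^2 + 9*q + 18) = (q - 2)^2*(q^3 + q^2 - 9*q - 9) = (q - 2)^2*(q + 3)*(q^2 - 2*q - 3) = (q - 3)*(q - 2)^2*(q + 3)*(q + 1)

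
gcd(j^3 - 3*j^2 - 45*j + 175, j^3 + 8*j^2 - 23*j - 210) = j^2 + 2*j - 35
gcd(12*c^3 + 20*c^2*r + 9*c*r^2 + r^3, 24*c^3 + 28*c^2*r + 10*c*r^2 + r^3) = 12*c^2 + 8*c*r + r^2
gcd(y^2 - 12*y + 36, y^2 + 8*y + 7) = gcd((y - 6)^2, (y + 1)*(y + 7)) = 1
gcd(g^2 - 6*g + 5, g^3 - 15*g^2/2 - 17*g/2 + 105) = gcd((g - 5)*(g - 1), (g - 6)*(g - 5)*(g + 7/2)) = g - 5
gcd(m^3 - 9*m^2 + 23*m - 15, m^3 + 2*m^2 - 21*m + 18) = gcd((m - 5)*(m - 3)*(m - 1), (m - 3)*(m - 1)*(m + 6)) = m^2 - 4*m + 3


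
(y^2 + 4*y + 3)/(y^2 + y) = (y + 3)/y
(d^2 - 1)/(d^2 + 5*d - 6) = (d + 1)/(d + 6)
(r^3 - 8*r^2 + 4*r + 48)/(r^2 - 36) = (r^2 - 2*r - 8)/(r + 6)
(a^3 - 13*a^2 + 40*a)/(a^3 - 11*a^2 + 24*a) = (a - 5)/(a - 3)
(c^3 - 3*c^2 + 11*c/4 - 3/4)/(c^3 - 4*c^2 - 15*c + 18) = (c^2 - 2*c + 3/4)/(c^2 - 3*c - 18)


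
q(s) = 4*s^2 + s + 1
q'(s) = 8*s + 1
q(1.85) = 16.54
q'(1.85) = 15.80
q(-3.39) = 43.58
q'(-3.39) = -26.12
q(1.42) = 10.49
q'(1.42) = 12.36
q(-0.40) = 1.24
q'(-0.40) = -2.20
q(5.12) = 110.98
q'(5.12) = 41.96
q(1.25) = 8.50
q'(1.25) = 11.00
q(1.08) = 6.75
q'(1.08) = 9.64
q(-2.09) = 16.38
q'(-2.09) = -15.72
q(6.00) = 151.00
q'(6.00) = 49.00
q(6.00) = 151.00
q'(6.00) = 49.00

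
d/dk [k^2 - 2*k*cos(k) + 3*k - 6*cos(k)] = 2*k*sin(k) + 2*k + 6*sin(k) - 2*cos(k) + 3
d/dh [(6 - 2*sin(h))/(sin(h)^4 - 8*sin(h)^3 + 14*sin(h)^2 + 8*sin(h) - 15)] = 2*(3*sin(h)^2 - 10*sin(h) - 1)/((sin(h) - 5)^2*cos(h)^3)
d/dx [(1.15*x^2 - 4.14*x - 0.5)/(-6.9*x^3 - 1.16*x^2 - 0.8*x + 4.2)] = (7.935*x^4 - 57.132*x^3 - 16.0724*x^2 + 8.5*x - 17.788)/(47.61*x^6 + 16.008*x^5 + 12.3856*x^4 - 56.104*x^3 - 9.104*x^2 - 6.72*x + 17.64)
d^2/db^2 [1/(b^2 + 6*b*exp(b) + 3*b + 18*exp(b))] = 2*(-(3*b*exp(b) + 15*exp(b) + 1)*(b^2 + 6*b*exp(b) + 3*b + 18*exp(b)) + (6*b*exp(b) + 2*b + 24*exp(b) + 3)^2)/(b^2 + 6*b*exp(b) + 3*b + 18*exp(b))^3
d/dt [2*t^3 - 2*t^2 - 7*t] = 6*t^2 - 4*t - 7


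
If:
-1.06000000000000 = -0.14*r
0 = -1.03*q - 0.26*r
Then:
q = -1.91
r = 7.57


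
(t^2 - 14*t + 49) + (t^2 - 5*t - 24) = 2*t^2 - 19*t + 25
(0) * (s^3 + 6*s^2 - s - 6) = 0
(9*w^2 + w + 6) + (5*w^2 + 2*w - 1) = 14*w^2 + 3*w + 5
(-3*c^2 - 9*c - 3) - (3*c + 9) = -3*c^2 - 12*c - 12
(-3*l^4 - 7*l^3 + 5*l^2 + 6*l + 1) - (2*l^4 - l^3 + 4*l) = -5*l^4 - 6*l^3 + 5*l^2 + 2*l + 1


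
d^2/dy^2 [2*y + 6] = 0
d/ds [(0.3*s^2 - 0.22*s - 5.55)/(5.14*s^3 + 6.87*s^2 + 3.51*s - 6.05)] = (-1.542*s^4 + 2.2616*s^3 + 88.1454*s^2 + 72.627*s + 20.8115)/(26.4196*s^6 + 70.6236*s^5 + 83.2797*s^4 - 13.9666*s^3 - 70.8069*s^2 - 42.471*s + 36.6025)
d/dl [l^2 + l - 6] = 2*l + 1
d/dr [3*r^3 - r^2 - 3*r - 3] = 9*r^2 - 2*r - 3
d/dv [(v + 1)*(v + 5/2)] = 2*v + 7/2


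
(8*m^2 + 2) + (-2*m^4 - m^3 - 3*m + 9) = -2*m^4 - m^3 + 8*m^2 - 3*m + 11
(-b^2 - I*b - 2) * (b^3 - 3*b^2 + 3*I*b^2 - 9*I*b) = -b^5 + 3*b^4 - 4*I*b^4 + b^3 + 12*I*b^3 - 3*b^2 - 6*I*b^2 + 18*I*b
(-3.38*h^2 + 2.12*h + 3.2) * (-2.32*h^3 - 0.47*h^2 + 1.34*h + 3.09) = 7.8416*h^5 - 3.3298*h^4 - 12.9496*h^3 - 9.1074*h^2 + 10.8388*h + 9.888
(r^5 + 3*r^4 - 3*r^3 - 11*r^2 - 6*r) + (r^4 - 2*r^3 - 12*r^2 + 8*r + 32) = r^5 + 4*r^4 - 5*r^3 - 23*r^2 + 2*r + 32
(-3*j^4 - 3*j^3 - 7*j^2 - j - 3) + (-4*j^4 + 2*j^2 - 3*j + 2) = -7*j^4 - 3*j^3 - 5*j^2 - 4*j - 1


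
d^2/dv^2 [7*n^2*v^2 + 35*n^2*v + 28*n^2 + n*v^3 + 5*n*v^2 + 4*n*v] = 2*n*(7*n + 3*v + 5)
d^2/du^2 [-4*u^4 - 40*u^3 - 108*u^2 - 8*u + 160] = -48*u^2 - 240*u - 216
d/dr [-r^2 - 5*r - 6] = -2*r - 5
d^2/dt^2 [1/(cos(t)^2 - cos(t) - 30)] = (4*sin(t)^4 - 123*sin(t)^2 - 105*cos(t)/4 - 3*cos(3*t)/4 + 57)/(sin(t)^2 + cos(t) + 29)^3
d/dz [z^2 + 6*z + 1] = 2*z + 6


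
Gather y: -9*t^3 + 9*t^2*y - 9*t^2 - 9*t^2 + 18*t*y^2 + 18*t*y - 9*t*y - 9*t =-9*t^3 - 18*t^2 + 18*t*y^2 - 9*t + y*(9*t^2 + 9*t)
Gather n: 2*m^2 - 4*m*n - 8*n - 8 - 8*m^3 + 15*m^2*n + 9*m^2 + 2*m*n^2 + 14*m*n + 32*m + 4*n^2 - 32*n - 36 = -8*m^3 + 11*m^2 + 32*m + n^2*(2*m + 4) + n*(15*m^2 + 10*m - 40) - 44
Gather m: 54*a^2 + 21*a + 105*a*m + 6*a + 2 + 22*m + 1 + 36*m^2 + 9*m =54*a^2 + 27*a + 36*m^2 + m*(105*a + 31) + 3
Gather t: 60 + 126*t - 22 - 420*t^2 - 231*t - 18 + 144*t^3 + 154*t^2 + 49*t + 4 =144*t^3 - 266*t^2 - 56*t + 24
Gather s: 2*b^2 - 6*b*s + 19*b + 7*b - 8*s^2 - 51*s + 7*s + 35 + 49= 2*b^2 + 26*b - 8*s^2 + s*(-6*b - 44) + 84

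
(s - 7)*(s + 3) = s^2 - 4*s - 21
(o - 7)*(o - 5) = o^2 - 12*o + 35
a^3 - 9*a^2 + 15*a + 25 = (a - 5)^2*(a + 1)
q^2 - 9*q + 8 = (q - 8)*(q - 1)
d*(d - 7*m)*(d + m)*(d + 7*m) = d^4 + d^3*m - 49*d^2*m^2 - 49*d*m^3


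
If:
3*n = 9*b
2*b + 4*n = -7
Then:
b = -1/2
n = -3/2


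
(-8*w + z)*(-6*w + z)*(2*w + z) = 96*w^3 + 20*w^2*z - 12*w*z^2 + z^3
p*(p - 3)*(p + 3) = p^3 - 9*p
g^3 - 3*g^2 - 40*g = g*(g - 8)*(g + 5)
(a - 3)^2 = a^2 - 6*a + 9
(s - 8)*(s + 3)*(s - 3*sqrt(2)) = s^3 - 5*s^2 - 3*sqrt(2)*s^2 - 24*s + 15*sqrt(2)*s + 72*sqrt(2)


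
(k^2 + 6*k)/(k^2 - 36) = k/(k - 6)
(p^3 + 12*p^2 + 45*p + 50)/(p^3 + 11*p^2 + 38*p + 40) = (p + 5)/(p + 4)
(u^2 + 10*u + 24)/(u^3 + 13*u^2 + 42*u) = (u + 4)/(u*(u + 7))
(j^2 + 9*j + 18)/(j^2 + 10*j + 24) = (j + 3)/(j + 4)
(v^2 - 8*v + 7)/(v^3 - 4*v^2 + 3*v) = (v - 7)/(v*(v - 3))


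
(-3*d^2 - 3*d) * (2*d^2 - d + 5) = -6*d^4 - 3*d^3 - 12*d^2 - 15*d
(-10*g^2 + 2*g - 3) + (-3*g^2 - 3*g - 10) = -13*g^2 - g - 13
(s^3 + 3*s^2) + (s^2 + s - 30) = s^3 + 4*s^2 + s - 30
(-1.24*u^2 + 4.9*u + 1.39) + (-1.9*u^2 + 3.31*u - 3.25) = -3.14*u^2 + 8.21*u - 1.86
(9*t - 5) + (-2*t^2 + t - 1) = -2*t^2 + 10*t - 6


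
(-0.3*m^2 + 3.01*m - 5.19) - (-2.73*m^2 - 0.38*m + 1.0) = 2.43*m^2 + 3.39*m - 6.19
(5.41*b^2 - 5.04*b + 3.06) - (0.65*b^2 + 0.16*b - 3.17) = 4.76*b^2 - 5.2*b + 6.23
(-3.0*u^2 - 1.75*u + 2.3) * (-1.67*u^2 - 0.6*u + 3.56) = 5.01*u^4 + 4.7225*u^3 - 13.471*u^2 - 7.61*u + 8.188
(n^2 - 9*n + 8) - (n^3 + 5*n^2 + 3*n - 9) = -n^3 - 4*n^2 - 12*n + 17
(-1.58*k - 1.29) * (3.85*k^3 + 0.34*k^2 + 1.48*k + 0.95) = -6.083*k^4 - 5.5037*k^3 - 2.777*k^2 - 3.4102*k - 1.2255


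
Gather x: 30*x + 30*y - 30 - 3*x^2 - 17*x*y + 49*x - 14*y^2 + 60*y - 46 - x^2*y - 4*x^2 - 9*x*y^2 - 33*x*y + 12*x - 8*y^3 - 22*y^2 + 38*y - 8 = x^2*(-y - 7) + x*(-9*y^2 - 50*y + 91) - 8*y^3 - 36*y^2 + 128*y - 84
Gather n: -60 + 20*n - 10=20*n - 70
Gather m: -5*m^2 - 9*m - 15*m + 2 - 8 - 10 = -5*m^2 - 24*m - 16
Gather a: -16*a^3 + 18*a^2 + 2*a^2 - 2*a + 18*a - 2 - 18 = -16*a^3 + 20*a^2 + 16*a - 20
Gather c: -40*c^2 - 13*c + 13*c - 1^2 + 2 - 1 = -40*c^2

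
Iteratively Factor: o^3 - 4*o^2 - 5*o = (o)*(o^2 - 4*o - 5) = o*(o - 5)*(o + 1)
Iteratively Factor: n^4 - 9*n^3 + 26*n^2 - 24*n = (n - 3)*(n^3 - 6*n^2 + 8*n) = n*(n - 3)*(n^2 - 6*n + 8) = n*(n - 3)*(n - 2)*(n - 4)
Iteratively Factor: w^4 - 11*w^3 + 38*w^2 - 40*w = (w - 4)*(w^3 - 7*w^2 + 10*w) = w*(w - 4)*(w^2 - 7*w + 10) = w*(w - 4)*(w - 2)*(w - 5)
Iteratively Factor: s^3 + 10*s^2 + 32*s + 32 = (s + 4)*(s^2 + 6*s + 8) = (s + 4)^2*(s + 2)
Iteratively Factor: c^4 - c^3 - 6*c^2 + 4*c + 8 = (c + 2)*(c^3 - 3*c^2 + 4) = (c - 2)*(c + 2)*(c^2 - c - 2) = (c - 2)^2*(c + 2)*(c + 1)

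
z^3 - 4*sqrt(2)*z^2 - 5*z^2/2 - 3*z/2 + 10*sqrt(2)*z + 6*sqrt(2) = (z - 3)*(z + 1/2)*(z - 4*sqrt(2))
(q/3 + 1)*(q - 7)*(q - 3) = q^3/3 - 7*q^2/3 - 3*q + 21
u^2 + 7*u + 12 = (u + 3)*(u + 4)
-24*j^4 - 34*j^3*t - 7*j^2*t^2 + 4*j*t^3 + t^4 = (-3*j + t)*(j + t)*(2*j + t)*(4*j + t)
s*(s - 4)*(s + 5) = s^3 + s^2 - 20*s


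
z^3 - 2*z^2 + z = z*(z - 1)^2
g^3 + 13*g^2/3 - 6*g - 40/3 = (g - 2)*(g + 4/3)*(g + 5)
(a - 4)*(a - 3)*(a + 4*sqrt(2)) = a^3 - 7*a^2 + 4*sqrt(2)*a^2 - 28*sqrt(2)*a + 12*a + 48*sqrt(2)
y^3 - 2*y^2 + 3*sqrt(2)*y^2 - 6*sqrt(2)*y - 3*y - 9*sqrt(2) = (y - 3)*(y + 1)*(y + 3*sqrt(2))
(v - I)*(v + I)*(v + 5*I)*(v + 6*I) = v^4 + 11*I*v^3 - 29*v^2 + 11*I*v - 30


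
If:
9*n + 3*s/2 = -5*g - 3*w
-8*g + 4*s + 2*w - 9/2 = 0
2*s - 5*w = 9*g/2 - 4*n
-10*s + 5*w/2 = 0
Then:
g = -162/409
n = 351/6544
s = 363/3272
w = 363/818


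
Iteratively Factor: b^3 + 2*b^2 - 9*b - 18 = (b + 3)*(b^2 - b - 6) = (b + 2)*(b + 3)*(b - 3)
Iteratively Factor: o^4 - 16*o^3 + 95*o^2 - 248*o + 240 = (o - 4)*(o^3 - 12*o^2 + 47*o - 60) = (o - 5)*(o - 4)*(o^2 - 7*o + 12) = (o - 5)*(o - 4)*(o - 3)*(o - 4)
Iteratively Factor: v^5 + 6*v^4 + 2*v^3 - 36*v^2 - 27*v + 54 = (v + 3)*(v^4 + 3*v^3 - 7*v^2 - 15*v + 18) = (v + 3)^2*(v^3 - 7*v + 6) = (v - 2)*(v + 3)^2*(v^2 + 2*v - 3) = (v - 2)*(v + 3)^3*(v - 1)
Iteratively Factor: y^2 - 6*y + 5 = (y - 1)*(y - 5)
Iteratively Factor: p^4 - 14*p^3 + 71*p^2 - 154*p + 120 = (p - 4)*(p^3 - 10*p^2 + 31*p - 30) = (p - 5)*(p - 4)*(p^2 - 5*p + 6) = (p - 5)*(p - 4)*(p - 3)*(p - 2)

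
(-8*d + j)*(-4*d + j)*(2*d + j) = 64*d^3 + 8*d^2*j - 10*d*j^2 + j^3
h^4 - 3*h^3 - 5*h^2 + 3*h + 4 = (h - 4)*(h - 1)*(h + 1)^2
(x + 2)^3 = x^3 + 6*x^2 + 12*x + 8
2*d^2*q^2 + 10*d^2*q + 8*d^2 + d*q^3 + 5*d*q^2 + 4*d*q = (2*d + q)*(q + 4)*(d*q + d)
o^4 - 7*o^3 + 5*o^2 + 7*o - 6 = (o - 6)*(o - 1)^2*(o + 1)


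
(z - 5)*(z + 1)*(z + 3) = z^3 - z^2 - 17*z - 15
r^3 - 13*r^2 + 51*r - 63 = (r - 7)*(r - 3)^2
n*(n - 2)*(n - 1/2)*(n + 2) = n^4 - n^3/2 - 4*n^2 + 2*n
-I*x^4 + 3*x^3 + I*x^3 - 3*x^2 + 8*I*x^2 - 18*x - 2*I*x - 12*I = (x - 3)*(x + 2)*(x + 2*I)*(-I*x + 1)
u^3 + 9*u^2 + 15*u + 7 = (u + 1)^2*(u + 7)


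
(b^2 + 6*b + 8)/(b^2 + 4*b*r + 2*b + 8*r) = (b + 4)/(b + 4*r)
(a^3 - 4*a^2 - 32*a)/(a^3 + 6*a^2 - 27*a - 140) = a*(a - 8)/(a^2 + 2*a - 35)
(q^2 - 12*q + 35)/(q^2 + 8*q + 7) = (q^2 - 12*q + 35)/(q^2 + 8*q + 7)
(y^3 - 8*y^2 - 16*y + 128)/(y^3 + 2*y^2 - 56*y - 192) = (y - 4)/(y + 6)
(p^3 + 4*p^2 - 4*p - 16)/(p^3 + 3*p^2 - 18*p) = (p^3 + 4*p^2 - 4*p - 16)/(p*(p^2 + 3*p - 18))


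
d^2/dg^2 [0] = 0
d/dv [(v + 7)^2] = 2*v + 14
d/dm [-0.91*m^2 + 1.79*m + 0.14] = 1.79 - 1.82*m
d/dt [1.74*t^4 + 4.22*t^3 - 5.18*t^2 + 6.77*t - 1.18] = 6.96*t^3 + 12.66*t^2 - 10.36*t + 6.77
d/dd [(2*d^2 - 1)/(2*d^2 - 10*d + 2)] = (-10*d^2 + 6*d - 5)/(2*(d^4 - 10*d^3 + 27*d^2 - 10*d + 1))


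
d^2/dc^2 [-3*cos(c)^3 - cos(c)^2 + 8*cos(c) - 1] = -23*cos(c)/4 + 2*cos(2*c) + 27*cos(3*c)/4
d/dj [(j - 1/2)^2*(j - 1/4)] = (j - 1/2)*(3*j - 1)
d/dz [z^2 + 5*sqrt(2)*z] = 2*z + 5*sqrt(2)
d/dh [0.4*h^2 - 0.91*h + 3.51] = 0.8*h - 0.91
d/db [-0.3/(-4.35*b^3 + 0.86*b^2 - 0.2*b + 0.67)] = (-3.915*b^2 + 0.516*b - 0.06)/(4.35*b^3 - 0.86*b^2 + 0.2*b - 0.67)^2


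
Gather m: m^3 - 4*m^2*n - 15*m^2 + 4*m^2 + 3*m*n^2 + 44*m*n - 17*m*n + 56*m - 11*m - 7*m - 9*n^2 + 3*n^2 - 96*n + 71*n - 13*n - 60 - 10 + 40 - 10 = m^3 + m^2*(-4*n - 11) + m*(3*n^2 + 27*n + 38) - 6*n^2 - 38*n - 40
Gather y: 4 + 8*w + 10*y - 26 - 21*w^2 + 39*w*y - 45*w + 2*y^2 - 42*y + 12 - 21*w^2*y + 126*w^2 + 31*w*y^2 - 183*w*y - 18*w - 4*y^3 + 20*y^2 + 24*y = 105*w^2 - 55*w - 4*y^3 + y^2*(31*w + 22) + y*(-21*w^2 - 144*w - 8) - 10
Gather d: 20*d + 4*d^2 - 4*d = 4*d^2 + 16*d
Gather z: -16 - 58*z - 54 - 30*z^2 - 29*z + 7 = -30*z^2 - 87*z - 63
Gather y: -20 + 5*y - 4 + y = 6*y - 24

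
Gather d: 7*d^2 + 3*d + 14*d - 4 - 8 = 7*d^2 + 17*d - 12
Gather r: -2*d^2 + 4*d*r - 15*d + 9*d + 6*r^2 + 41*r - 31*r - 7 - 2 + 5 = -2*d^2 - 6*d + 6*r^2 + r*(4*d + 10) - 4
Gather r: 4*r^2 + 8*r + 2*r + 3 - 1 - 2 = 4*r^2 + 10*r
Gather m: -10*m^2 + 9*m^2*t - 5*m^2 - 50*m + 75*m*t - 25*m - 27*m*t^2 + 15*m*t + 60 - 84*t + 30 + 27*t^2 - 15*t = m^2*(9*t - 15) + m*(-27*t^2 + 90*t - 75) + 27*t^2 - 99*t + 90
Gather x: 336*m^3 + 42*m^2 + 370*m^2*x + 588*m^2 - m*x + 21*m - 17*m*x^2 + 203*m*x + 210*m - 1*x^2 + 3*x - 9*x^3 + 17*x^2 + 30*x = 336*m^3 + 630*m^2 + 231*m - 9*x^3 + x^2*(16 - 17*m) + x*(370*m^2 + 202*m + 33)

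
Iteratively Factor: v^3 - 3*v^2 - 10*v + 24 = (v + 3)*(v^2 - 6*v + 8) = (v - 4)*(v + 3)*(v - 2)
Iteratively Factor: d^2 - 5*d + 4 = (d - 1)*(d - 4)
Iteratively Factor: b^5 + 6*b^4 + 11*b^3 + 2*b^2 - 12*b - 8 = (b + 2)*(b^4 + 4*b^3 + 3*b^2 - 4*b - 4) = (b + 2)^2*(b^3 + 2*b^2 - b - 2) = (b - 1)*(b + 2)^2*(b^2 + 3*b + 2) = (b - 1)*(b + 1)*(b + 2)^2*(b + 2)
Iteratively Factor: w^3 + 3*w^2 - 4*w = (w)*(w^2 + 3*w - 4) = w*(w + 4)*(w - 1)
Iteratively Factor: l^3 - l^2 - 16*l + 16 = (l - 4)*(l^2 + 3*l - 4) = (l - 4)*(l + 4)*(l - 1)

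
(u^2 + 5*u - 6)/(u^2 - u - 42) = (u - 1)/(u - 7)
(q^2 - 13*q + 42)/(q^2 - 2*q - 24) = (q - 7)/(q + 4)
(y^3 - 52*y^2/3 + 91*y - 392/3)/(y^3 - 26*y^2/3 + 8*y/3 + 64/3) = (3*y^2 - 28*y + 49)/(3*y^2 - 2*y - 8)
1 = 1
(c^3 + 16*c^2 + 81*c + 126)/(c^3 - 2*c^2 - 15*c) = (c^2 + 13*c + 42)/(c*(c - 5))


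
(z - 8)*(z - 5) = z^2 - 13*z + 40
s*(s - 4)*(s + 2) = s^3 - 2*s^2 - 8*s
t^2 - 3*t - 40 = (t - 8)*(t + 5)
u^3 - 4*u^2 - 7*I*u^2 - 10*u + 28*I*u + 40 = (u - 4)*(u - 5*I)*(u - 2*I)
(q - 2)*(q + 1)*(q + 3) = q^3 + 2*q^2 - 5*q - 6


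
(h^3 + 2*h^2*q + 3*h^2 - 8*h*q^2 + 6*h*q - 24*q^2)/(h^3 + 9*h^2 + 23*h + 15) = (h^2 + 2*h*q - 8*q^2)/(h^2 + 6*h + 5)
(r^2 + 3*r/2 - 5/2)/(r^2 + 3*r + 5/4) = 2*(r - 1)/(2*r + 1)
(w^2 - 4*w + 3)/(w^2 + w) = (w^2 - 4*w + 3)/(w*(w + 1))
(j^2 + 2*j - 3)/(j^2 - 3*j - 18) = (j - 1)/(j - 6)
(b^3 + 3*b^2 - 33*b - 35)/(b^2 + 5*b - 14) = (b^2 - 4*b - 5)/(b - 2)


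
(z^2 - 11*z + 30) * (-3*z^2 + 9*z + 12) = -3*z^4 + 42*z^3 - 177*z^2 + 138*z + 360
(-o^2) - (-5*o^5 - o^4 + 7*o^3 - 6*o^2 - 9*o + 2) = 5*o^5 + o^4 - 7*o^3 + 5*o^2 + 9*o - 2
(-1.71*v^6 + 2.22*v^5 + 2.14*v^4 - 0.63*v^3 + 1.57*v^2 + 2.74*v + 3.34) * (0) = 0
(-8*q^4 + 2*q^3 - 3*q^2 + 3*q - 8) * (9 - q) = 8*q^5 - 74*q^4 + 21*q^3 - 30*q^2 + 35*q - 72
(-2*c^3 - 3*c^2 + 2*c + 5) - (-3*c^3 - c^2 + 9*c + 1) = c^3 - 2*c^2 - 7*c + 4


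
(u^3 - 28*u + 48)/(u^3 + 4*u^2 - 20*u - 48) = (u - 2)/(u + 2)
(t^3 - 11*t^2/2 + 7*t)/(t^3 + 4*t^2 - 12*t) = (t - 7/2)/(t + 6)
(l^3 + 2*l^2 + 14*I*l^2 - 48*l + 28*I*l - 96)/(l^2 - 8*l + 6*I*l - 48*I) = (l^2 + l*(2 + 8*I) + 16*I)/(l - 8)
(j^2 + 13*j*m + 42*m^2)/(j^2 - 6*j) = (j^2 + 13*j*m + 42*m^2)/(j*(j - 6))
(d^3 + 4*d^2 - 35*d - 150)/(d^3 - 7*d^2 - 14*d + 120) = (d^2 + 10*d + 25)/(d^2 - d - 20)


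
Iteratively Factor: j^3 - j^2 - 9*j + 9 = (j - 1)*(j^2 - 9) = (j - 1)*(j + 3)*(j - 3)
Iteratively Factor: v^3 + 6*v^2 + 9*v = (v + 3)*(v^2 + 3*v) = v*(v + 3)*(v + 3)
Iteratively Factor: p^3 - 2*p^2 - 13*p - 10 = (p + 1)*(p^2 - 3*p - 10) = (p + 1)*(p + 2)*(p - 5)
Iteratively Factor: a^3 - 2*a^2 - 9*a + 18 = (a - 2)*(a^2 - 9) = (a - 2)*(a + 3)*(a - 3)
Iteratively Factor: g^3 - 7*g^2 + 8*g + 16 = (g - 4)*(g^2 - 3*g - 4) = (g - 4)^2*(g + 1)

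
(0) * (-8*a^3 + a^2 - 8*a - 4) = 0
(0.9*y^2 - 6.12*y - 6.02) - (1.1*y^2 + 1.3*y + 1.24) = -0.2*y^2 - 7.42*y - 7.26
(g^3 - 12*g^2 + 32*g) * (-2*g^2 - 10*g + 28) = -2*g^5 + 14*g^4 + 84*g^3 - 656*g^2 + 896*g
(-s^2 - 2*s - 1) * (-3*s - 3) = 3*s^3 + 9*s^2 + 9*s + 3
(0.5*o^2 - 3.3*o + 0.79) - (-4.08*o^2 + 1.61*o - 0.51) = 4.58*o^2 - 4.91*o + 1.3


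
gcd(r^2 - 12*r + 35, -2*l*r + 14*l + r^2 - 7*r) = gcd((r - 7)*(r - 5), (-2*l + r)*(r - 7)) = r - 7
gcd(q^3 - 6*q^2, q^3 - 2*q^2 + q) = q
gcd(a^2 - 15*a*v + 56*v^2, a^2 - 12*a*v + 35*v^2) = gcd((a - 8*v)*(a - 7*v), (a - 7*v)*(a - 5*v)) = -a + 7*v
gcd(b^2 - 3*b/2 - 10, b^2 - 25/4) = b + 5/2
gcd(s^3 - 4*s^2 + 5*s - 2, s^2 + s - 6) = s - 2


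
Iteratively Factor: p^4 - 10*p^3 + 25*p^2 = (p)*(p^3 - 10*p^2 + 25*p) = p*(p - 5)*(p^2 - 5*p) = p*(p - 5)^2*(p)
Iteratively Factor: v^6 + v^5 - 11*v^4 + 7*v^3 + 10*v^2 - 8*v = (v - 1)*(v^5 + 2*v^4 - 9*v^3 - 2*v^2 + 8*v) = v*(v - 1)*(v^4 + 2*v^3 - 9*v^2 - 2*v + 8) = v*(v - 2)*(v - 1)*(v^3 + 4*v^2 - v - 4) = v*(v - 2)*(v - 1)*(v + 4)*(v^2 - 1) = v*(v - 2)*(v - 1)*(v + 1)*(v + 4)*(v - 1)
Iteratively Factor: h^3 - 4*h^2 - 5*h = (h + 1)*(h^2 - 5*h) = h*(h + 1)*(h - 5)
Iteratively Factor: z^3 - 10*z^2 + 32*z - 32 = (z - 4)*(z^2 - 6*z + 8) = (z - 4)^2*(z - 2)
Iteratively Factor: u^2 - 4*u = (u)*(u - 4)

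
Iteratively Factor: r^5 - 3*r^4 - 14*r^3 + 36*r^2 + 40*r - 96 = (r - 2)*(r^4 - r^3 - 16*r^2 + 4*r + 48) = (r - 4)*(r - 2)*(r^3 + 3*r^2 - 4*r - 12) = (r - 4)*(r - 2)*(r + 3)*(r^2 - 4) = (r - 4)*(r - 2)*(r + 2)*(r + 3)*(r - 2)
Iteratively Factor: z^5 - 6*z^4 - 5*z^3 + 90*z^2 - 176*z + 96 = (z - 1)*(z^4 - 5*z^3 - 10*z^2 + 80*z - 96) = (z - 3)*(z - 1)*(z^3 - 2*z^2 - 16*z + 32) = (z - 3)*(z - 2)*(z - 1)*(z^2 - 16) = (z - 4)*(z - 3)*(z - 2)*(z - 1)*(z + 4)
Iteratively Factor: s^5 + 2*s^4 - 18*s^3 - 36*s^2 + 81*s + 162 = (s + 3)*(s^4 - s^3 - 15*s^2 + 9*s + 54) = (s + 3)^2*(s^3 - 4*s^2 - 3*s + 18) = (s + 2)*(s + 3)^2*(s^2 - 6*s + 9) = (s - 3)*(s + 2)*(s + 3)^2*(s - 3)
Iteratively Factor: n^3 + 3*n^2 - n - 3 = (n - 1)*(n^2 + 4*n + 3) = (n - 1)*(n + 1)*(n + 3)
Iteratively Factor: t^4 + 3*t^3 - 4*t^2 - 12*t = (t + 2)*(t^3 + t^2 - 6*t) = (t - 2)*(t + 2)*(t^2 + 3*t) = t*(t - 2)*(t + 2)*(t + 3)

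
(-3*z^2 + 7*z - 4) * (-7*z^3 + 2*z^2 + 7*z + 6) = 21*z^5 - 55*z^4 + 21*z^3 + 23*z^2 + 14*z - 24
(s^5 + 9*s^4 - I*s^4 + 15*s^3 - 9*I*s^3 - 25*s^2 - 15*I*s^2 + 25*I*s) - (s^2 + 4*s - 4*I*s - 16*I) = s^5 + 9*s^4 - I*s^4 + 15*s^3 - 9*I*s^3 - 26*s^2 - 15*I*s^2 - 4*s + 29*I*s + 16*I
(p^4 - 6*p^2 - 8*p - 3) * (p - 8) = p^5 - 8*p^4 - 6*p^3 + 40*p^2 + 61*p + 24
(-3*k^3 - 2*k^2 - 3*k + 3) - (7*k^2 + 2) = -3*k^3 - 9*k^2 - 3*k + 1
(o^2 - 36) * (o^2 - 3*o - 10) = o^4 - 3*o^3 - 46*o^2 + 108*o + 360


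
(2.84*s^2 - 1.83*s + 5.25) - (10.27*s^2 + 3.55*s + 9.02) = -7.43*s^2 - 5.38*s - 3.77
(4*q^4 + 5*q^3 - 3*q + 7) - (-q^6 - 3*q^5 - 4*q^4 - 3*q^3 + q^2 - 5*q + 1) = q^6 + 3*q^5 + 8*q^4 + 8*q^3 - q^2 + 2*q + 6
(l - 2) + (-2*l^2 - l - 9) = -2*l^2 - 11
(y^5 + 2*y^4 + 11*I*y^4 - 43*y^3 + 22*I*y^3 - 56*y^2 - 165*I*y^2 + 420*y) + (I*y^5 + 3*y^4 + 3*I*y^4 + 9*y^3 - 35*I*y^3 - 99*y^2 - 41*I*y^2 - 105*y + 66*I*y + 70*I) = y^5 + I*y^5 + 5*y^4 + 14*I*y^4 - 34*y^3 - 13*I*y^3 - 155*y^2 - 206*I*y^2 + 315*y + 66*I*y + 70*I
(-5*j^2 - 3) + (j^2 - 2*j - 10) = -4*j^2 - 2*j - 13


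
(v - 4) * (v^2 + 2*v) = v^3 - 2*v^2 - 8*v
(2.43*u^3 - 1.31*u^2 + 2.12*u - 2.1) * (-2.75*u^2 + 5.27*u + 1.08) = -6.6825*u^5 + 16.4086*u^4 - 10.1093*u^3 + 15.5326*u^2 - 8.7774*u - 2.268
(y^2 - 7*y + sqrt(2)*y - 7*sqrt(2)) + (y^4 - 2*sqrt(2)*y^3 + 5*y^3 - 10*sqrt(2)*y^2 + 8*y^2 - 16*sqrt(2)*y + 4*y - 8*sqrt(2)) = y^4 - 2*sqrt(2)*y^3 + 5*y^3 - 10*sqrt(2)*y^2 + 9*y^2 - 15*sqrt(2)*y - 3*y - 15*sqrt(2)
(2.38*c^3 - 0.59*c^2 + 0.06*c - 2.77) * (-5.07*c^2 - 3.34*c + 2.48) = -12.0666*c^5 - 4.9579*c^4 + 7.5688*c^3 + 12.3803*c^2 + 9.4006*c - 6.8696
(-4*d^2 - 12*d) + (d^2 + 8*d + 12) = -3*d^2 - 4*d + 12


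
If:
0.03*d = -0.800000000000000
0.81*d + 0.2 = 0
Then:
No Solution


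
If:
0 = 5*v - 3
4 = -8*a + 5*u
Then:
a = 5*u/8 - 1/2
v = 3/5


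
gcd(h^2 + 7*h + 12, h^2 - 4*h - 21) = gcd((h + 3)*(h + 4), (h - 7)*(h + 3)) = h + 3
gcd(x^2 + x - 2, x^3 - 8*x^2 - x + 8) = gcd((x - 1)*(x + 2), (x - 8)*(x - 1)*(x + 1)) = x - 1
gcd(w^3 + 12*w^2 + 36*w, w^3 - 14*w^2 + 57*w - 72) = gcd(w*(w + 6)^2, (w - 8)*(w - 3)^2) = 1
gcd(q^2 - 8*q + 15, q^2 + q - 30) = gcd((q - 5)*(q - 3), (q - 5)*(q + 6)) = q - 5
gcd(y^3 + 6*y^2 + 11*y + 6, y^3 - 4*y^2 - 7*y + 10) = y + 2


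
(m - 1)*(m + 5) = m^2 + 4*m - 5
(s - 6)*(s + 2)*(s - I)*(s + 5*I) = s^4 - 4*s^3 + 4*I*s^3 - 7*s^2 - 16*I*s^2 - 20*s - 48*I*s - 60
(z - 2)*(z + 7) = z^2 + 5*z - 14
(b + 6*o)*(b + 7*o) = b^2 + 13*b*o + 42*o^2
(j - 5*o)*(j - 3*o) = j^2 - 8*j*o + 15*o^2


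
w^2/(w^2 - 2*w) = w/(w - 2)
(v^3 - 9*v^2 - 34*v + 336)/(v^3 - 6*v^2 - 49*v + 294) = (v^2 - 2*v - 48)/(v^2 + v - 42)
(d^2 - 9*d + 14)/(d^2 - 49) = (d - 2)/(d + 7)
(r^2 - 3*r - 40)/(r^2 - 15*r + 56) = (r + 5)/(r - 7)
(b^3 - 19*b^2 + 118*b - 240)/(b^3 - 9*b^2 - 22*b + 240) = (b - 5)/(b + 5)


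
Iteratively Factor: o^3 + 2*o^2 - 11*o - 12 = (o - 3)*(o^2 + 5*o + 4) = (o - 3)*(o + 1)*(o + 4)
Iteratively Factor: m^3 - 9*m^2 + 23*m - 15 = (m - 1)*(m^2 - 8*m + 15) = (m - 5)*(m - 1)*(m - 3)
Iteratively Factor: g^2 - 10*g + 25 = (g - 5)*(g - 5)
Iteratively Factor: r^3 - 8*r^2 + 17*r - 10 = (r - 5)*(r^2 - 3*r + 2) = (r - 5)*(r - 2)*(r - 1)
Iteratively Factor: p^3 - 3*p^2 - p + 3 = (p - 1)*(p^2 - 2*p - 3) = (p - 3)*(p - 1)*(p + 1)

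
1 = 1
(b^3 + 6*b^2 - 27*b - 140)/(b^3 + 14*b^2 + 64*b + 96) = (b^2 + 2*b - 35)/(b^2 + 10*b + 24)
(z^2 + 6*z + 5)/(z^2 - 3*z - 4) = (z + 5)/(z - 4)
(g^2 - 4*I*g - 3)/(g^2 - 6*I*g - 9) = (g - I)/(g - 3*I)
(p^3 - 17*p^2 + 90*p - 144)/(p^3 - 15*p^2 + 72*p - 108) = (p - 8)/(p - 6)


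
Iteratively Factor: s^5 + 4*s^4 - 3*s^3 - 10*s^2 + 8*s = (s)*(s^4 + 4*s^3 - 3*s^2 - 10*s + 8) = s*(s + 2)*(s^3 + 2*s^2 - 7*s + 4) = s*(s - 1)*(s + 2)*(s^2 + 3*s - 4) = s*(s - 1)^2*(s + 2)*(s + 4)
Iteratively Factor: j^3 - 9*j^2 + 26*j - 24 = (j - 4)*(j^2 - 5*j + 6) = (j - 4)*(j - 3)*(j - 2)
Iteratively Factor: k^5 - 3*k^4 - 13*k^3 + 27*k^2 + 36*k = (k - 3)*(k^4 - 13*k^2 - 12*k) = (k - 3)*(k + 1)*(k^3 - k^2 - 12*k) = (k - 4)*(k - 3)*(k + 1)*(k^2 + 3*k) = k*(k - 4)*(k - 3)*(k + 1)*(k + 3)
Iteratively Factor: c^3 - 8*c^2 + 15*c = (c - 3)*(c^2 - 5*c) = (c - 5)*(c - 3)*(c)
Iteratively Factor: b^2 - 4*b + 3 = (b - 1)*(b - 3)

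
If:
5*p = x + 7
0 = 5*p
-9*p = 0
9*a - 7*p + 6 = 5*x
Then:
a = -41/9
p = 0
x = -7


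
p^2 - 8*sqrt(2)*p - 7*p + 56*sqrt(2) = (p - 7)*(p - 8*sqrt(2))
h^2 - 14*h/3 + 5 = (h - 3)*(h - 5/3)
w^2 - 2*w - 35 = (w - 7)*(w + 5)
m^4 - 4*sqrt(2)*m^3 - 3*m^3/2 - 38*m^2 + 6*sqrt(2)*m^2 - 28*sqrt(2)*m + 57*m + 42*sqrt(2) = (m - 3/2)*(m - 7*sqrt(2))*(m + sqrt(2))*(m + 2*sqrt(2))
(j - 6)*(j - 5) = j^2 - 11*j + 30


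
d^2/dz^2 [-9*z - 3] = 0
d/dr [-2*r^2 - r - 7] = -4*r - 1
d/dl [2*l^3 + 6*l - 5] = 6*l^2 + 6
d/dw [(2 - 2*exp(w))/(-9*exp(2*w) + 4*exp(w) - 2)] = (-18*exp(2*w) + 36*exp(w) - 4)*exp(w)/(81*exp(4*w) - 72*exp(3*w) + 52*exp(2*w) - 16*exp(w) + 4)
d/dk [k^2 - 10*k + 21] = 2*k - 10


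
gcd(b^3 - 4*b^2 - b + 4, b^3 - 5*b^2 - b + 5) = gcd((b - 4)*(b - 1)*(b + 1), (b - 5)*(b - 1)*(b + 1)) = b^2 - 1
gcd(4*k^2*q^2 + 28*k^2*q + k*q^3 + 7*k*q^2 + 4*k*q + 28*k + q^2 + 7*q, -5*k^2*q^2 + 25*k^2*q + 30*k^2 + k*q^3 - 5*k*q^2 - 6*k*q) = 1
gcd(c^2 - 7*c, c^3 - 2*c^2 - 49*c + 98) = c - 7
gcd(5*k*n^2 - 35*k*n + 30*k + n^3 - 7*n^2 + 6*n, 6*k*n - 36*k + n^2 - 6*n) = n - 6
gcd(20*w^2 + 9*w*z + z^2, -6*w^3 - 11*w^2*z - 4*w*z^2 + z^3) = 1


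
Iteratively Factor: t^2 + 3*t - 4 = (t + 4)*(t - 1)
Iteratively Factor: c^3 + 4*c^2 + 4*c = (c + 2)*(c^2 + 2*c) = c*(c + 2)*(c + 2)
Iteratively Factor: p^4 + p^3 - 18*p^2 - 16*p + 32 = (p - 1)*(p^3 + 2*p^2 - 16*p - 32) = (p - 1)*(p + 2)*(p^2 - 16) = (p - 1)*(p + 2)*(p + 4)*(p - 4)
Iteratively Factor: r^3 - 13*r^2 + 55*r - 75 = (r - 3)*(r^2 - 10*r + 25) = (r - 5)*(r - 3)*(r - 5)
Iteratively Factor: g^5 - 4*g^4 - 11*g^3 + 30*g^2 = (g - 5)*(g^4 + g^3 - 6*g^2) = (g - 5)*(g - 2)*(g^3 + 3*g^2) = g*(g - 5)*(g - 2)*(g^2 + 3*g) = g^2*(g - 5)*(g - 2)*(g + 3)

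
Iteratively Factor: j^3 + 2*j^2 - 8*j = (j - 2)*(j^2 + 4*j) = j*(j - 2)*(j + 4)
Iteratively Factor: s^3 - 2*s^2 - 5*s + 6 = (s - 1)*(s^2 - s - 6) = (s - 3)*(s - 1)*(s + 2)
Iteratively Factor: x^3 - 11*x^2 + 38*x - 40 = (x - 2)*(x^2 - 9*x + 20) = (x - 4)*(x - 2)*(x - 5)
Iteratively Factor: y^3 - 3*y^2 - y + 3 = (y - 1)*(y^2 - 2*y - 3) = (y - 1)*(y + 1)*(y - 3)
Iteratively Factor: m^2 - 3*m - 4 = (m - 4)*(m + 1)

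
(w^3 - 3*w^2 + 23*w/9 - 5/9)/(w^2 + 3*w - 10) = (9*w^3 - 27*w^2 + 23*w - 5)/(9*(w^2 + 3*w - 10))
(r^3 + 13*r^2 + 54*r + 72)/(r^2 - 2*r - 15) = (r^2 + 10*r + 24)/(r - 5)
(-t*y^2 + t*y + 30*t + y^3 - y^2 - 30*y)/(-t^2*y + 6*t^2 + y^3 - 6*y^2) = (y + 5)/(t + y)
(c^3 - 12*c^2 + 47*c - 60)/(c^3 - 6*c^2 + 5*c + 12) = (c - 5)/(c + 1)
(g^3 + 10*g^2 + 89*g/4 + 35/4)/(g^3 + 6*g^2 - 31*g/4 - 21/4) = (2*g + 5)/(2*g - 3)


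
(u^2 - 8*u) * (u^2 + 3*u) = u^4 - 5*u^3 - 24*u^2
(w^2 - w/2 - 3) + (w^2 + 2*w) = 2*w^2 + 3*w/2 - 3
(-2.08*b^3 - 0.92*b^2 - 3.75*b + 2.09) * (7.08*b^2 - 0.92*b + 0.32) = -14.7264*b^5 - 4.6*b^4 - 26.3692*b^3 + 17.9528*b^2 - 3.1228*b + 0.6688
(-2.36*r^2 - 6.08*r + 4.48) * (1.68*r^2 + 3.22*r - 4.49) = -3.9648*r^4 - 17.8136*r^3 - 1.4548*r^2 + 41.7248*r - 20.1152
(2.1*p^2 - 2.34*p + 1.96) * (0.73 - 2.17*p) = -4.557*p^3 + 6.6108*p^2 - 5.9614*p + 1.4308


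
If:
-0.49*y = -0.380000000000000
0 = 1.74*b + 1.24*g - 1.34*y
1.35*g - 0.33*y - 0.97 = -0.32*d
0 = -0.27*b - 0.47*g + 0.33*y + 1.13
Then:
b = -2.55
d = -14.78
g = 4.41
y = 0.78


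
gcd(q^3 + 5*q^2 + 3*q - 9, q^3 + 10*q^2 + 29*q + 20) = 1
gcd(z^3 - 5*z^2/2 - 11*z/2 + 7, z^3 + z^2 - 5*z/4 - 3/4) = z - 1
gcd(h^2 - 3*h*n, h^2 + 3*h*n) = h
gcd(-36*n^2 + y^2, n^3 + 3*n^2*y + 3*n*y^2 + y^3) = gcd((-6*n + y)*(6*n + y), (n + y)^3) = 1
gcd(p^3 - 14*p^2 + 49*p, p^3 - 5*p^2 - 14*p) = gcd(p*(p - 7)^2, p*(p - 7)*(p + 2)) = p^2 - 7*p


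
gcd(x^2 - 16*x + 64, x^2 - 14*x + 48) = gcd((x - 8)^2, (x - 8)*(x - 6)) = x - 8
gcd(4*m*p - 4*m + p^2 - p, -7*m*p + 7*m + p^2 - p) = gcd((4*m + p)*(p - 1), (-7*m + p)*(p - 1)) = p - 1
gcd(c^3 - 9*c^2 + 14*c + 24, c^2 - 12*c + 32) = c - 4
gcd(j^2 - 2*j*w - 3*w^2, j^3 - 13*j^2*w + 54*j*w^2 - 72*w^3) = -j + 3*w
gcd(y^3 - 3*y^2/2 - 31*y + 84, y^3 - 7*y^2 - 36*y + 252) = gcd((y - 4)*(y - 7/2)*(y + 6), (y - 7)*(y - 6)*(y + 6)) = y + 6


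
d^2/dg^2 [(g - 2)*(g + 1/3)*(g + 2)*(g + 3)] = 12*g^2 + 20*g - 6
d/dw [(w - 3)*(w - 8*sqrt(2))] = 2*w - 8*sqrt(2) - 3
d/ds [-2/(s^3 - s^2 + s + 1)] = 2*(3*s^2 - 2*s + 1)/(s^3 - s^2 + s + 1)^2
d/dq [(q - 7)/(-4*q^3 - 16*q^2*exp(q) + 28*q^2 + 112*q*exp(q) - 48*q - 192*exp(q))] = (-q^3 - 4*q^2*exp(q) + 7*q^2 + 28*q*exp(q) - 12*q + (q - 7)*(4*q^2*exp(q) + 3*q^2 - 20*q*exp(q) - 14*q + 20*exp(q) + 12) - 48*exp(q))/(4*(q^3 + 4*q^2*exp(q) - 7*q^2 - 28*q*exp(q) + 12*q + 48*exp(q))^2)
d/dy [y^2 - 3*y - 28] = 2*y - 3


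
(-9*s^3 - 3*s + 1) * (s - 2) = -9*s^4 + 18*s^3 - 3*s^2 + 7*s - 2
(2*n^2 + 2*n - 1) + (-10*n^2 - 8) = -8*n^2 + 2*n - 9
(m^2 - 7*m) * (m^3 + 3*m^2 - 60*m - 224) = m^5 - 4*m^4 - 81*m^3 + 196*m^2 + 1568*m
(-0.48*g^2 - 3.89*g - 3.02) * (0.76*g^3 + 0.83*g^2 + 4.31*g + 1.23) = -0.3648*g^5 - 3.3548*g^4 - 7.5927*g^3 - 19.8629*g^2 - 17.8009*g - 3.7146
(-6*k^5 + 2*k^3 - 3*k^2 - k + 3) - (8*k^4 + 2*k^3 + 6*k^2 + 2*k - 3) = -6*k^5 - 8*k^4 - 9*k^2 - 3*k + 6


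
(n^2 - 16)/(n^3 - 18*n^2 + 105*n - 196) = (n + 4)/(n^2 - 14*n + 49)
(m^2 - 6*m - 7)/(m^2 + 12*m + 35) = (m^2 - 6*m - 7)/(m^2 + 12*m + 35)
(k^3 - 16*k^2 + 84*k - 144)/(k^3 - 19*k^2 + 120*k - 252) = (k - 4)/(k - 7)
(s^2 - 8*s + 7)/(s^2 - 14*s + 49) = (s - 1)/(s - 7)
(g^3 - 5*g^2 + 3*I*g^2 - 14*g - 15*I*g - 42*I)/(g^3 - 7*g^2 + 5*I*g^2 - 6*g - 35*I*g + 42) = (g + 2)/(g + 2*I)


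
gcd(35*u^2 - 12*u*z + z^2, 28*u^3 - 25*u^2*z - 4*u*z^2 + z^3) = -7*u + z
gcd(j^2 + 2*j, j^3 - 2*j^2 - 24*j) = j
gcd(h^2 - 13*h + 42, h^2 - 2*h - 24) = h - 6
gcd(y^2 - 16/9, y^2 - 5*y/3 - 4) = y + 4/3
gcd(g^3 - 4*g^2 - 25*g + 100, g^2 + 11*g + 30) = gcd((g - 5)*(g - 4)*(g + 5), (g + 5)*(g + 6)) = g + 5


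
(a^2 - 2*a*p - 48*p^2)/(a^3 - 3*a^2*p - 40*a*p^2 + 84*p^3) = (a - 8*p)/(a^2 - 9*a*p + 14*p^2)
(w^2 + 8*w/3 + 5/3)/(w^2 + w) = (w + 5/3)/w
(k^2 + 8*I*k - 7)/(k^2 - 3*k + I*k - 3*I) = (k + 7*I)/(k - 3)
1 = 1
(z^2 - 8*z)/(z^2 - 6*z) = (z - 8)/(z - 6)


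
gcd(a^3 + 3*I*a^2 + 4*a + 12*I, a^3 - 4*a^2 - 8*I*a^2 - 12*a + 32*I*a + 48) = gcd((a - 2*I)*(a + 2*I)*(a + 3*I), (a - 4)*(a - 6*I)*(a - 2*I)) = a - 2*I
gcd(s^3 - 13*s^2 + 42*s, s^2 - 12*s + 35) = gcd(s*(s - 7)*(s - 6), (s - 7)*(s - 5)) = s - 7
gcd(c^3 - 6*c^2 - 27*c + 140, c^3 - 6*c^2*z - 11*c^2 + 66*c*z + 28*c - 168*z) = c^2 - 11*c + 28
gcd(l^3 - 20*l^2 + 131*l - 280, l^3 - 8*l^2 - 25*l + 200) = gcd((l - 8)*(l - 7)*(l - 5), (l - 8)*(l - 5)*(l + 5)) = l^2 - 13*l + 40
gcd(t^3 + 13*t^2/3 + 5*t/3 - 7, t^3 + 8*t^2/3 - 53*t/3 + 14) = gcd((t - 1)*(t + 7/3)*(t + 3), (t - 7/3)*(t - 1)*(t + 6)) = t - 1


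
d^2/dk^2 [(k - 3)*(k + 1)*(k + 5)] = 6*k + 6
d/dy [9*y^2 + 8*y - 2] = 18*y + 8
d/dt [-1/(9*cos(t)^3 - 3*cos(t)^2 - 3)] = (2 - 9*cos(t))*sin(t)*cos(t)/(3*(-3*cos(t)^3 + cos(t)^2 + 1)^2)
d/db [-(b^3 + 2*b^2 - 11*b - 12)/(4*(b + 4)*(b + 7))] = (-b^2 - 14*b + 11)/(4*(b^2 + 14*b + 49))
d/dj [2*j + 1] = 2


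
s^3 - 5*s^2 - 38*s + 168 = (s - 7)*(s - 4)*(s + 6)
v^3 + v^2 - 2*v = v*(v - 1)*(v + 2)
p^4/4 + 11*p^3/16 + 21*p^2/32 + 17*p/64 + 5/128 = (p/2 + 1/4)^2*(p + 1/2)*(p + 5/4)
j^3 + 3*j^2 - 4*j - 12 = (j - 2)*(j + 2)*(j + 3)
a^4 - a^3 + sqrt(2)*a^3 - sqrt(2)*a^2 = a^2*(a - 1)*(a + sqrt(2))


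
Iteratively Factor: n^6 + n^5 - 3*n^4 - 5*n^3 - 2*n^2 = (n)*(n^5 + n^4 - 3*n^3 - 5*n^2 - 2*n) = n*(n + 1)*(n^4 - 3*n^2 - 2*n) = n*(n - 2)*(n + 1)*(n^3 + 2*n^2 + n) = n*(n - 2)*(n + 1)^2*(n^2 + n) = n^2*(n - 2)*(n + 1)^2*(n + 1)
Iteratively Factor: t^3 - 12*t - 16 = (t - 4)*(t^2 + 4*t + 4) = (t - 4)*(t + 2)*(t + 2)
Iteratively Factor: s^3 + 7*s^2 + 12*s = (s + 3)*(s^2 + 4*s) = s*(s + 3)*(s + 4)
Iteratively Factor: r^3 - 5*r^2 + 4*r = (r - 1)*(r^2 - 4*r) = r*(r - 1)*(r - 4)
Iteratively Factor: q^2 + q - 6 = (q - 2)*(q + 3)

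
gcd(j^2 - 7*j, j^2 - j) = j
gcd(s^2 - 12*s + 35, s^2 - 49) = s - 7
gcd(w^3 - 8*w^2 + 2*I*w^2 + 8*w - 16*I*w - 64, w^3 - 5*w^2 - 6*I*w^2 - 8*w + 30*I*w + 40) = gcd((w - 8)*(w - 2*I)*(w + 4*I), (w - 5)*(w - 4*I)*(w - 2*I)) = w - 2*I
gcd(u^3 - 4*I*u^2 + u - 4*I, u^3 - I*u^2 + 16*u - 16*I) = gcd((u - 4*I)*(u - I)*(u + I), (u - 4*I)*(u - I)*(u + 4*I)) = u^2 - 5*I*u - 4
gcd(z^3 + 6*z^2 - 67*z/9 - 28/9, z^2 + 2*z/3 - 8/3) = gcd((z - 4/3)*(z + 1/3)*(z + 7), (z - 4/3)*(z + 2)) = z - 4/3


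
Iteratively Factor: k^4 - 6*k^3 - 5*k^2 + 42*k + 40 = (k - 5)*(k^3 - k^2 - 10*k - 8) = (k - 5)*(k + 1)*(k^2 - 2*k - 8) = (k - 5)*(k + 1)*(k + 2)*(k - 4)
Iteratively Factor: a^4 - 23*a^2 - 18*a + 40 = (a + 2)*(a^3 - 2*a^2 - 19*a + 20) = (a - 5)*(a + 2)*(a^2 + 3*a - 4) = (a - 5)*(a + 2)*(a + 4)*(a - 1)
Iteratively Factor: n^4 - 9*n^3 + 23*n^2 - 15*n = (n - 3)*(n^3 - 6*n^2 + 5*n) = n*(n - 3)*(n^2 - 6*n + 5) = n*(n - 5)*(n - 3)*(n - 1)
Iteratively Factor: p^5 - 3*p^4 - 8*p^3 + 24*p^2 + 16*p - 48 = (p + 2)*(p^4 - 5*p^3 + 2*p^2 + 20*p - 24) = (p + 2)^2*(p^3 - 7*p^2 + 16*p - 12) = (p - 2)*(p + 2)^2*(p^2 - 5*p + 6) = (p - 2)^2*(p + 2)^2*(p - 3)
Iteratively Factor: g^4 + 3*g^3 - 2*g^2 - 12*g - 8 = (g + 2)*(g^3 + g^2 - 4*g - 4) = (g + 2)^2*(g^2 - g - 2) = (g - 2)*(g + 2)^2*(g + 1)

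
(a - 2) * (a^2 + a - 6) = a^3 - a^2 - 8*a + 12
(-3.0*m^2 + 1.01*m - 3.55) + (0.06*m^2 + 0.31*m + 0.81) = -2.94*m^2 + 1.32*m - 2.74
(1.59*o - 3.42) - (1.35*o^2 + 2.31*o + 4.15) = -1.35*o^2 - 0.72*o - 7.57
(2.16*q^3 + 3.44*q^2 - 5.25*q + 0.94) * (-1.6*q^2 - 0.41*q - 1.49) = -3.456*q^5 - 6.3896*q^4 + 3.7712*q^3 - 4.4771*q^2 + 7.4371*q - 1.4006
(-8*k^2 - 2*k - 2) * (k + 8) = -8*k^3 - 66*k^2 - 18*k - 16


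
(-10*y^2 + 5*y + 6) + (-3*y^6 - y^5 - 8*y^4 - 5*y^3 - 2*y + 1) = -3*y^6 - y^5 - 8*y^4 - 5*y^3 - 10*y^2 + 3*y + 7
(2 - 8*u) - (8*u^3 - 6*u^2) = -8*u^3 + 6*u^2 - 8*u + 2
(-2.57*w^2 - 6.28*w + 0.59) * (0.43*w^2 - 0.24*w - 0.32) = -1.1051*w^4 - 2.0836*w^3 + 2.5833*w^2 + 1.868*w - 0.1888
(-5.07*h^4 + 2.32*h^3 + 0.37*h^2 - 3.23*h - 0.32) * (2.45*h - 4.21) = -12.4215*h^5 + 27.0287*h^4 - 8.8607*h^3 - 9.4712*h^2 + 12.8143*h + 1.3472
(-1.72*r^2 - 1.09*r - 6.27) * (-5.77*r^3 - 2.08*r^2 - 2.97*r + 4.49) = 9.9244*r^5 + 9.8669*r^4 + 43.5535*r^3 + 8.5561*r^2 + 13.7278*r - 28.1523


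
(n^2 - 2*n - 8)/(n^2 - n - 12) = (n + 2)/(n + 3)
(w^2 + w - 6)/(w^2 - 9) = (w - 2)/(w - 3)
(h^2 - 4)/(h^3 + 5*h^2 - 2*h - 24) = (h + 2)/(h^2 + 7*h + 12)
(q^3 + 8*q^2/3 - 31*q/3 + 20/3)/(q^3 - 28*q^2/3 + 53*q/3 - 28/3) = (q + 5)/(q - 7)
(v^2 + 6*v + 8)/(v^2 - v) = (v^2 + 6*v + 8)/(v*(v - 1))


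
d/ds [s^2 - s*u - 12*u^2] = 2*s - u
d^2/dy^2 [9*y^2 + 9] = 18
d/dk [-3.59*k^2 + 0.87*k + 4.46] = 0.87 - 7.18*k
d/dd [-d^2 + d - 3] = 1 - 2*d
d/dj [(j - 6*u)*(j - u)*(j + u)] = 3*j^2 - 12*j*u - u^2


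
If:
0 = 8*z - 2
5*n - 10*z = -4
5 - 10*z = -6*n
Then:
No Solution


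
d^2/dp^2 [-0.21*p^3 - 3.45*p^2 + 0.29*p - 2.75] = -1.26*p - 6.9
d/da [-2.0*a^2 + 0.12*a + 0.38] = 0.12 - 4.0*a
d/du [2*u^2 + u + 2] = 4*u + 1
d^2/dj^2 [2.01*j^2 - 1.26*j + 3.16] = 4.02000000000000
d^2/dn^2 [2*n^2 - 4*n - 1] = 4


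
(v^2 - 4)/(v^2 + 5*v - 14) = (v + 2)/(v + 7)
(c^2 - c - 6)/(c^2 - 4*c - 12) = (c - 3)/(c - 6)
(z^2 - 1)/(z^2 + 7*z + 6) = (z - 1)/(z + 6)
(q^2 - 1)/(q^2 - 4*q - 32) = (1 - q^2)/(-q^2 + 4*q + 32)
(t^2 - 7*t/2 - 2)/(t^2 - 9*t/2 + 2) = (2*t + 1)/(2*t - 1)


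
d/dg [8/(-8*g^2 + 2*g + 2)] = 4*(8*g - 1)/(-4*g^2 + g + 1)^2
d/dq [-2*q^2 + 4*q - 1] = 4 - 4*q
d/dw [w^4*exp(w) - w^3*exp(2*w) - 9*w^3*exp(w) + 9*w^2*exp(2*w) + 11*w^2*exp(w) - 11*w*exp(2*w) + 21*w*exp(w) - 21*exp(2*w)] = (w^4 - 2*w^3*exp(w) - 5*w^3 + 15*w^2*exp(w) - 16*w^2 - 4*w*exp(w) + 43*w - 53*exp(w) + 21)*exp(w)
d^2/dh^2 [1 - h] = 0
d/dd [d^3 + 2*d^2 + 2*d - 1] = 3*d^2 + 4*d + 2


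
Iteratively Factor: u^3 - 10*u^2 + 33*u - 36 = (u - 3)*(u^2 - 7*u + 12) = (u - 3)^2*(u - 4)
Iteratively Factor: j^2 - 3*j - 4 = (j - 4)*(j + 1)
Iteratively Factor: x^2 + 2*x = (x)*(x + 2)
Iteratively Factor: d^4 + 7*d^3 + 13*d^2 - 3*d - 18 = (d - 1)*(d^3 + 8*d^2 + 21*d + 18) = (d - 1)*(d + 3)*(d^2 + 5*d + 6) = (d - 1)*(d + 3)^2*(d + 2)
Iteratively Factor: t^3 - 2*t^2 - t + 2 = (t - 1)*(t^2 - t - 2) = (t - 2)*(t - 1)*(t + 1)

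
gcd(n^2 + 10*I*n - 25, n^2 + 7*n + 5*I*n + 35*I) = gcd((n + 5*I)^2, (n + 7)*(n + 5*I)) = n + 5*I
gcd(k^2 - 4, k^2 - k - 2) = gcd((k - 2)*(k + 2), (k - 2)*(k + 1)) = k - 2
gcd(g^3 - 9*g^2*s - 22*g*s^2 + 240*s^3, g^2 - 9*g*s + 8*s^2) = -g + 8*s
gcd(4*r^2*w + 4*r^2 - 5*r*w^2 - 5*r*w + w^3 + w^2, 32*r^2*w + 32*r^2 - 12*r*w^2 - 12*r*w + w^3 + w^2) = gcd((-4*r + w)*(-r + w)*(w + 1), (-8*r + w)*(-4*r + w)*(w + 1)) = 4*r*w + 4*r - w^2 - w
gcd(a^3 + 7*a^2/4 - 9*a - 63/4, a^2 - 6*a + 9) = a - 3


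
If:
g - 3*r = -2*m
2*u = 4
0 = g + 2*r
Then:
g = -2*r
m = 5*r/2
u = 2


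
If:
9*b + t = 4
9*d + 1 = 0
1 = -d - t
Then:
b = 44/81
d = -1/9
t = -8/9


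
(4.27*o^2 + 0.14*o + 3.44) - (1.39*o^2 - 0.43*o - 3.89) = 2.88*o^2 + 0.57*o + 7.33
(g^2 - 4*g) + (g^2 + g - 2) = 2*g^2 - 3*g - 2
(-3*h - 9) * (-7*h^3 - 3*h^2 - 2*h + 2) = 21*h^4 + 72*h^3 + 33*h^2 + 12*h - 18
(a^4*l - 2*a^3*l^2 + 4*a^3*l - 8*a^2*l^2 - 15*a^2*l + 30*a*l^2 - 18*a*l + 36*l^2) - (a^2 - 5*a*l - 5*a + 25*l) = a^4*l - 2*a^3*l^2 + 4*a^3*l - 8*a^2*l^2 - 15*a^2*l - a^2 + 30*a*l^2 - 13*a*l + 5*a + 36*l^2 - 25*l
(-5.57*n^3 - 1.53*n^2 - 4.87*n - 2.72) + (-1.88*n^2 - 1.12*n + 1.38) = -5.57*n^3 - 3.41*n^2 - 5.99*n - 1.34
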